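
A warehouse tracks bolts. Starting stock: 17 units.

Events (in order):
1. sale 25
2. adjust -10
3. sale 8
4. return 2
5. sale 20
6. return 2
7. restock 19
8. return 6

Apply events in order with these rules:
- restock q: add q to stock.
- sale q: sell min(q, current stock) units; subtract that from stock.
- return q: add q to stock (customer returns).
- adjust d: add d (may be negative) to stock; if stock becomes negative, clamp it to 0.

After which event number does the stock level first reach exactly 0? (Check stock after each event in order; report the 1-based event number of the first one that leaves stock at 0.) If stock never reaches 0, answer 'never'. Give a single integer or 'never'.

Answer: 1

Derivation:
Processing events:
Start: stock = 17
  Event 1 (sale 25): sell min(25,17)=17. stock: 17 - 17 = 0. total_sold = 17
  Event 2 (adjust -10): 0 + -10 = 0 (clamped to 0)
  Event 3 (sale 8): sell min(8,0)=0. stock: 0 - 0 = 0. total_sold = 17
  Event 4 (return 2): 0 + 2 = 2
  Event 5 (sale 20): sell min(20,2)=2. stock: 2 - 2 = 0. total_sold = 19
  Event 6 (return 2): 0 + 2 = 2
  Event 7 (restock 19): 2 + 19 = 21
  Event 8 (return 6): 21 + 6 = 27
Final: stock = 27, total_sold = 19

First zero at event 1.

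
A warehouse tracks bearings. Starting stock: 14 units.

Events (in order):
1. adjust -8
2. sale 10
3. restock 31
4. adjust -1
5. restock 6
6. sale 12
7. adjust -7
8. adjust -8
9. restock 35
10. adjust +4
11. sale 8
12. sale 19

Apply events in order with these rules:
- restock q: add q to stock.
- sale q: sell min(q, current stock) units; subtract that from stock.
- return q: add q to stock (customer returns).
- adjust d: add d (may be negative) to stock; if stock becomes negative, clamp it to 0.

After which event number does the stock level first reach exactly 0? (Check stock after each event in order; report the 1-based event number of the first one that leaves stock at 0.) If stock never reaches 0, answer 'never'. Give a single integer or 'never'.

Answer: 2

Derivation:
Processing events:
Start: stock = 14
  Event 1 (adjust -8): 14 + -8 = 6
  Event 2 (sale 10): sell min(10,6)=6. stock: 6 - 6 = 0. total_sold = 6
  Event 3 (restock 31): 0 + 31 = 31
  Event 4 (adjust -1): 31 + -1 = 30
  Event 5 (restock 6): 30 + 6 = 36
  Event 6 (sale 12): sell min(12,36)=12. stock: 36 - 12 = 24. total_sold = 18
  Event 7 (adjust -7): 24 + -7 = 17
  Event 8 (adjust -8): 17 + -8 = 9
  Event 9 (restock 35): 9 + 35 = 44
  Event 10 (adjust +4): 44 + 4 = 48
  Event 11 (sale 8): sell min(8,48)=8. stock: 48 - 8 = 40. total_sold = 26
  Event 12 (sale 19): sell min(19,40)=19. stock: 40 - 19 = 21. total_sold = 45
Final: stock = 21, total_sold = 45

First zero at event 2.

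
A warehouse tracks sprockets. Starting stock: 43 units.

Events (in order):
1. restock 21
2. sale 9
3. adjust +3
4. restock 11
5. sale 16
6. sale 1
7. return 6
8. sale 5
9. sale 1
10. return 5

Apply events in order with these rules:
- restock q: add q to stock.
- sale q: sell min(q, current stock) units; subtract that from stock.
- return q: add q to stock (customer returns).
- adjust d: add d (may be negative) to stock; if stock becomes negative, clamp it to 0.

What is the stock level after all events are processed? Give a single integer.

Answer: 57

Derivation:
Processing events:
Start: stock = 43
  Event 1 (restock 21): 43 + 21 = 64
  Event 2 (sale 9): sell min(9,64)=9. stock: 64 - 9 = 55. total_sold = 9
  Event 3 (adjust +3): 55 + 3 = 58
  Event 4 (restock 11): 58 + 11 = 69
  Event 5 (sale 16): sell min(16,69)=16. stock: 69 - 16 = 53. total_sold = 25
  Event 6 (sale 1): sell min(1,53)=1. stock: 53 - 1 = 52. total_sold = 26
  Event 7 (return 6): 52 + 6 = 58
  Event 8 (sale 5): sell min(5,58)=5. stock: 58 - 5 = 53. total_sold = 31
  Event 9 (sale 1): sell min(1,53)=1. stock: 53 - 1 = 52. total_sold = 32
  Event 10 (return 5): 52 + 5 = 57
Final: stock = 57, total_sold = 32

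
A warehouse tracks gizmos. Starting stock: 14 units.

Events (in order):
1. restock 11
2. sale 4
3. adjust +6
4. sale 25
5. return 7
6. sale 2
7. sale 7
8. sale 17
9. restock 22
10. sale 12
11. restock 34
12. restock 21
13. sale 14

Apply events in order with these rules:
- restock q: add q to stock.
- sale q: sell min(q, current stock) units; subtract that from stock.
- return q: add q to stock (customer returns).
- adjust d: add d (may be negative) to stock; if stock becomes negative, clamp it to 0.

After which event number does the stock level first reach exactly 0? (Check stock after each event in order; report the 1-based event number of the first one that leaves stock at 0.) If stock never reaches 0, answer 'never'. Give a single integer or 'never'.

Processing events:
Start: stock = 14
  Event 1 (restock 11): 14 + 11 = 25
  Event 2 (sale 4): sell min(4,25)=4. stock: 25 - 4 = 21. total_sold = 4
  Event 3 (adjust +6): 21 + 6 = 27
  Event 4 (sale 25): sell min(25,27)=25. stock: 27 - 25 = 2. total_sold = 29
  Event 5 (return 7): 2 + 7 = 9
  Event 6 (sale 2): sell min(2,9)=2. stock: 9 - 2 = 7. total_sold = 31
  Event 7 (sale 7): sell min(7,7)=7. stock: 7 - 7 = 0. total_sold = 38
  Event 8 (sale 17): sell min(17,0)=0. stock: 0 - 0 = 0. total_sold = 38
  Event 9 (restock 22): 0 + 22 = 22
  Event 10 (sale 12): sell min(12,22)=12. stock: 22 - 12 = 10. total_sold = 50
  Event 11 (restock 34): 10 + 34 = 44
  Event 12 (restock 21): 44 + 21 = 65
  Event 13 (sale 14): sell min(14,65)=14. stock: 65 - 14 = 51. total_sold = 64
Final: stock = 51, total_sold = 64

First zero at event 7.

Answer: 7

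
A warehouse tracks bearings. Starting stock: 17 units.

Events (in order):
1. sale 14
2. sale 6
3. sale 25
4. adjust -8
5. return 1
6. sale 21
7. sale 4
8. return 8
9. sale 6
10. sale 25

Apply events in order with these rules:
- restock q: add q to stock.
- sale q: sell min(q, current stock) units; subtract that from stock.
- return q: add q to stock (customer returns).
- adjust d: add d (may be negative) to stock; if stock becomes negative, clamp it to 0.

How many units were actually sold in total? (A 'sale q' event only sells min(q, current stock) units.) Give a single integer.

Processing events:
Start: stock = 17
  Event 1 (sale 14): sell min(14,17)=14. stock: 17 - 14 = 3. total_sold = 14
  Event 2 (sale 6): sell min(6,3)=3. stock: 3 - 3 = 0. total_sold = 17
  Event 3 (sale 25): sell min(25,0)=0. stock: 0 - 0 = 0. total_sold = 17
  Event 4 (adjust -8): 0 + -8 = 0 (clamped to 0)
  Event 5 (return 1): 0 + 1 = 1
  Event 6 (sale 21): sell min(21,1)=1. stock: 1 - 1 = 0. total_sold = 18
  Event 7 (sale 4): sell min(4,0)=0. stock: 0 - 0 = 0. total_sold = 18
  Event 8 (return 8): 0 + 8 = 8
  Event 9 (sale 6): sell min(6,8)=6. stock: 8 - 6 = 2. total_sold = 24
  Event 10 (sale 25): sell min(25,2)=2. stock: 2 - 2 = 0. total_sold = 26
Final: stock = 0, total_sold = 26

Answer: 26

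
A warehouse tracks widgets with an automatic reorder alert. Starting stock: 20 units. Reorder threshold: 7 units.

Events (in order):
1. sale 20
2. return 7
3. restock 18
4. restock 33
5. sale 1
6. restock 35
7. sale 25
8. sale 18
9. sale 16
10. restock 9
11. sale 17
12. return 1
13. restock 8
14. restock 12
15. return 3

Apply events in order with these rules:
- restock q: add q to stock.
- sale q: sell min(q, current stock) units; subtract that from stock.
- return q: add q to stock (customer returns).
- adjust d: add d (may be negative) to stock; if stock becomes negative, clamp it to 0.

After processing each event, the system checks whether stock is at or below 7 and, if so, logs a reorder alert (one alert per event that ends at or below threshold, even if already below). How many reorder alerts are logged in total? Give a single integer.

Answer: 2

Derivation:
Processing events:
Start: stock = 20
  Event 1 (sale 20): sell min(20,20)=20. stock: 20 - 20 = 0. total_sold = 20
  Event 2 (return 7): 0 + 7 = 7
  Event 3 (restock 18): 7 + 18 = 25
  Event 4 (restock 33): 25 + 33 = 58
  Event 5 (sale 1): sell min(1,58)=1. stock: 58 - 1 = 57. total_sold = 21
  Event 6 (restock 35): 57 + 35 = 92
  Event 7 (sale 25): sell min(25,92)=25. stock: 92 - 25 = 67. total_sold = 46
  Event 8 (sale 18): sell min(18,67)=18. stock: 67 - 18 = 49. total_sold = 64
  Event 9 (sale 16): sell min(16,49)=16. stock: 49 - 16 = 33. total_sold = 80
  Event 10 (restock 9): 33 + 9 = 42
  Event 11 (sale 17): sell min(17,42)=17. stock: 42 - 17 = 25. total_sold = 97
  Event 12 (return 1): 25 + 1 = 26
  Event 13 (restock 8): 26 + 8 = 34
  Event 14 (restock 12): 34 + 12 = 46
  Event 15 (return 3): 46 + 3 = 49
Final: stock = 49, total_sold = 97

Checking against threshold 7:
  After event 1: stock=0 <= 7 -> ALERT
  After event 2: stock=7 <= 7 -> ALERT
  After event 3: stock=25 > 7
  After event 4: stock=58 > 7
  After event 5: stock=57 > 7
  After event 6: stock=92 > 7
  After event 7: stock=67 > 7
  After event 8: stock=49 > 7
  After event 9: stock=33 > 7
  After event 10: stock=42 > 7
  After event 11: stock=25 > 7
  After event 12: stock=26 > 7
  After event 13: stock=34 > 7
  After event 14: stock=46 > 7
  After event 15: stock=49 > 7
Alert events: [1, 2]. Count = 2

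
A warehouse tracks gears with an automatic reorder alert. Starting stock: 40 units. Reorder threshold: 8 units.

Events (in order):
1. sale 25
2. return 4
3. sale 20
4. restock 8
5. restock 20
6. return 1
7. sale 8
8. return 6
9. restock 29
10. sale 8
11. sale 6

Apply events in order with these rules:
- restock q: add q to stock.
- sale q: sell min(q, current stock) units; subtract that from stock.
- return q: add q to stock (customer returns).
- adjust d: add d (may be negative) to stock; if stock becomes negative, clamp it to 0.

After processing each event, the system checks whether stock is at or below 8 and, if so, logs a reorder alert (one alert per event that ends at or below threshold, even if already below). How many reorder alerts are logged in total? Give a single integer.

Processing events:
Start: stock = 40
  Event 1 (sale 25): sell min(25,40)=25. stock: 40 - 25 = 15. total_sold = 25
  Event 2 (return 4): 15 + 4 = 19
  Event 3 (sale 20): sell min(20,19)=19. stock: 19 - 19 = 0. total_sold = 44
  Event 4 (restock 8): 0 + 8 = 8
  Event 5 (restock 20): 8 + 20 = 28
  Event 6 (return 1): 28 + 1 = 29
  Event 7 (sale 8): sell min(8,29)=8. stock: 29 - 8 = 21. total_sold = 52
  Event 8 (return 6): 21 + 6 = 27
  Event 9 (restock 29): 27 + 29 = 56
  Event 10 (sale 8): sell min(8,56)=8. stock: 56 - 8 = 48. total_sold = 60
  Event 11 (sale 6): sell min(6,48)=6. stock: 48 - 6 = 42. total_sold = 66
Final: stock = 42, total_sold = 66

Checking against threshold 8:
  After event 1: stock=15 > 8
  After event 2: stock=19 > 8
  After event 3: stock=0 <= 8 -> ALERT
  After event 4: stock=8 <= 8 -> ALERT
  After event 5: stock=28 > 8
  After event 6: stock=29 > 8
  After event 7: stock=21 > 8
  After event 8: stock=27 > 8
  After event 9: stock=56 > 8
  After event 10: stock=48 > 8
  After event 11: stock=42 > 8
Alert events: [3, 4]. Count = 2

Answer: 2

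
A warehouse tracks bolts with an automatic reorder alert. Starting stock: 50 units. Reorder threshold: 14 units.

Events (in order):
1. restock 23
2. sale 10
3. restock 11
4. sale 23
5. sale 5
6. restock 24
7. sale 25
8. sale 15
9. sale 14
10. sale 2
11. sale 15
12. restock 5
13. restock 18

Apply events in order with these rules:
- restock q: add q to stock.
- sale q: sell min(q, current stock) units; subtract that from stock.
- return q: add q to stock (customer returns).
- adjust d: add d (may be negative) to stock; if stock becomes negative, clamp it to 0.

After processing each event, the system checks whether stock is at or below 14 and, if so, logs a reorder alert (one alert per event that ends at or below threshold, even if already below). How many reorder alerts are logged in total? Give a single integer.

Processing events:
Start: stock = 50
  Event 1 (restock 23): 50 + 23 = 73
  Event 2 (sale 10): sell min(10,73)=10. stock: 73 - 10 = 63. total_sold = 10
  Event 3 (restock 11): 63 + 11 = 74
  Event 4 (sale 23): sell min(23,74)=23. stock: 74 - 23 = 51. total_sold = 33
  Event 5 (sale 5): sell min(5,51)=5. stock: 51 - 5 = 46. total_sold = 38
  Event 6 (restock 24): 46 + 24 = 70
  Event 7 (sale 25): sell min(25,70)=25. stock: 70 - 25 = 45. total_sold = 63
  Event 8 (sale 15): sell min(15,45)=15. stock: 45 - 15 = 30. total_sold = 78
  Event 9 (sale 14): sell min(14,30)=14. stock: 30 - 14 = 16. total_sold = 92
  Event 10 (sale 2): sell min(2,16)=2. stock: 16 - 2 = 14. total_sold = 94
  Event 11 (sale 15): sell min(15,14)=14. stock: 14 - 14 = 0. total_sold = 108
  Event 12 (restock 5): 0 + 5 = 5
  Event 13 (restock 18): 5 + 18 = 23
Final: stock = 23, total_sold = 108

Checking against threshold 14:
  After event 1: stock=73 > 14
  After event 2: stock=63 > 14
  After event 3: stock=74 > 14
  After event 4: stock=51 > 14
  After event 5: stock=46 > 14
  After event 6: stock=70 > 14
  After event 7: stock=45 > 14
  After event 8: stock=30 > 14
  After event 9: stock=16 > 14
  After event 10: stock=14 <= 14 -> ALERT
  After event 11: stock=0 <= 14 -> ALERT
  After event 12: stock=5 <= 14 -> ALERT
  After event 13: stock=23 > 14
Alert events: [10, 11, 12]. Count = 3

Answer: 3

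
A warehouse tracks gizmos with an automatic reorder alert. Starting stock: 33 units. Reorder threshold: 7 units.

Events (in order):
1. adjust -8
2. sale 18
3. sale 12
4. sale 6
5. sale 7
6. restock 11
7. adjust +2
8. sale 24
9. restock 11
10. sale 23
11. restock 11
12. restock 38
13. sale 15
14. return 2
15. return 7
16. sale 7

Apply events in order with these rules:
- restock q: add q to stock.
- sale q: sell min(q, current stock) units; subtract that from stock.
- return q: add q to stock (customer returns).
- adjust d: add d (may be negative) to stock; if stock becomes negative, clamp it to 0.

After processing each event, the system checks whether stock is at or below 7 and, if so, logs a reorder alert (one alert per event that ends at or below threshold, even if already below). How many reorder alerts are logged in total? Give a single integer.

Processing events:
Start: stock = 33
  Event 1 (adjust -8): 33 + -8 = 25
  Event 2 (sale 18): sell min(18,25)=18. stock: 25 - 18 = 7. total_sold = 18
  Event 3 (sale 12): sell min(12,7)=7. stock: 7 - 7 = 0. total_sold = 25
  Event 4 (sale 6): sell min(6,0)=0. stock: 0 - 0 = 0. total_sold = 25
  Event 5 (sale 7): sell min(7,0)=0. stock: 0 - 0 = 0. total_sold = 25
  Event 6 (restock 11): 0 + 11 = 11
  Event 7 (adjust +2): 11 + 2 = 13
  Event 8 (sale 24): sell min(24,13)=13. stock: 13 - 13 = 0. total_sold = 38
  Event 9 (restock 11): 0 + 11 = 11
  Event 10 (sale 23): sell min(23,11)=11. stock: 11 - 11 = 0. total_sold = 49
  Event 11 (restock 11): 0 + 11 = 11
  Event 12 (restock 38): 11 + 38 = 49
  Event 13 (sale 15): sell min(15,49)=15. stock: 49 - 15 = 34. total_sold = 64
  Event 14 (return 2): 34 + 2 = 36
  Event 15 (return 7): 36 + 7 = 43
  Event 16 (sale 7): sell min(7,43)=7. stock: 43 - 7 = 36. total_sold = 71
Final: stock = 36, total_sold = 71

Checking against threshold 7:
  After event 1: stock=25 > 7
  After event 2: stock=7 <= 7 -> ALERT
  After event 3: stock=0 <= 7 -> ALERT
  After event 4: stock=0 <= 7 -> ALERT
  After event 5: stock=0 <= 7 -> ALERT
  After event 6: stock=11 > 7
  After event 7: stock=13 > 7
  After event 8: stock=0 <= 7 -> ALERT
  After event 9: stock=11 > 7
  After event 10: stock=0 <= 7 -> ALERT
  After event 11: stock=11 > 7
  After event 12: stock=49 > 7
  After event 13: stock=34 > 7
  After event 14: stock=36 > 7
  After event 15: stock=43 > 7
  After event 16: stock=36 > 7
Alert events: [2, 3, 4, 5, 8, 10]. Count = 6

Answer: 6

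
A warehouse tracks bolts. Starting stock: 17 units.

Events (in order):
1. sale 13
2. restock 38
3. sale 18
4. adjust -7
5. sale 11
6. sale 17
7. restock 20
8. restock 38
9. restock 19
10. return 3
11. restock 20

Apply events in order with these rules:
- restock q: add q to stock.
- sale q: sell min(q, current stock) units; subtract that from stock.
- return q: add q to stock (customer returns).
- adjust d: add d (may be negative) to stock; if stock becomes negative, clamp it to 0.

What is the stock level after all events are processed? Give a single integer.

Processing events:
Start: stock = 17
  Event 1 (sale 13): sell min(13,17)=13. stock: 17 - 13 = 4. total_sold = 13
  Event 2 (restock 38): 4 + 38 = 42
  Event 3 (sale 18): sell min(18,42)=18. stock: 42 - 18 = 24. total_sold = 31
  Event 4 (adjust -7): 24 + -7 = 17
  Event 5 (sale 11): sell min(11,17)=11. stock: 17 - 11 = 6. total_sold = 42
  Event 6 (sale 17): sell min(17,6)=6. stock: 6 - 6 = 0. total_sold = 48
  Event 7 (restock 20): 0 + 20 = 20
  Event 8 (restock 38): 20 + 38 = 58
  Event 9 (restock 19): 58 + 19 = 77
  Event 10 (return 3): 77 + 3 = 80
  Event 11 (restock 20): 80 + 20 = 100
Final: stock = 100, total_sold = 48

Answer: 100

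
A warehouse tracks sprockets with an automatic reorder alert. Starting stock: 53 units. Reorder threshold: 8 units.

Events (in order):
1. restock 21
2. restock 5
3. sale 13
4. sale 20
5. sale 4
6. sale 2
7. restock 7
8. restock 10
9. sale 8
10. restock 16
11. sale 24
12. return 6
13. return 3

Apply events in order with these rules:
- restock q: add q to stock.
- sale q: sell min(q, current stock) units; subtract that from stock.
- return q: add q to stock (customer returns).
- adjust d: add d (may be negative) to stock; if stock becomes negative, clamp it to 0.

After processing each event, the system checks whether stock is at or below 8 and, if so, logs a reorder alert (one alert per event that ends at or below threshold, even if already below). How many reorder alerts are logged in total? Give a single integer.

Processing events:
Start: stock = 53
  Event 1 (restock 21): 53 + 21 = 74
  Event 2 (restock 5): 74 + 5 = 79
  Event 3 (sale 13): sell min(13,79)=13. stock: 79 - 13 = 66. total_sold = 13
  Event 4 (sale 20): sell min(20,66)=20. stock: 66 - 20 = 46. total_sold = 33
  Event 5 (sale 4): sell min(4,46)=4. stock: 46 - 4 = 42. total_sold = 37
  Event 6 (sale 2): sell min(2,42)=2. stock: 42 - 2 = 40. total_sold = 39
  Event 7 (restock 7): 40 + 7 = 47
  Event 8 (restock 10): 47 + 10 = 57
  Event 9 (sale 8): sell min(8,57)=8. stock: 57 - 8 = 49. total_sold = 47
  Event 10 (restock 16): 49 + 16 = 65
  Event 11 (sale 24): sell min(24,65)=24. stock: 65 - 24 = 41. total_sold = 71
  Event 12 (return 6): 41 + 6 = 47
  Event 13 (return 3): 47 + 3 = 50
Final: stock = 50, total_sold = 71

Checking against threshold 8:
  After event 1: stock=74 > 8
  After event 2: stock=79 > 8
  After event 3: stock=66 > 8
  After event 4: stock=46 > 8
  After event 5: stock=42 > 8
  After event 6: stock=40 > 8
  After event 7: stock=47 > 8
  After event 8: stock=57 > 8
  After event 9: stock=49 > 8
  After event 10: stock=65 > 8
  After event 11: stock=41 > 8
  After event 12: stock=47 > 8
  After event 13: stock=50 > 8
Alert events: []. Count = 0

Answer: 0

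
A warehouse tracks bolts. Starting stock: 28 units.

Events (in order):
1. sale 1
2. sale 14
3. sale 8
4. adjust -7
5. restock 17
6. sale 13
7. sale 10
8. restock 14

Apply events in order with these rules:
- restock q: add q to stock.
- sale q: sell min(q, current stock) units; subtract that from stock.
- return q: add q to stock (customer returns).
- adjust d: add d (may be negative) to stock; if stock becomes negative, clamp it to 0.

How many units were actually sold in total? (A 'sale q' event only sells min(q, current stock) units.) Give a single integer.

Processing events:
Start: stock = 28
  Event 1 (sale 1): sell min(1,28)=1. stock: 28 - 1 = 27. total_sold = 1
  Event 2 (sale 14): sell min(14,27)=14. stock: 27 - 14 = 13. total_sold = 15
  Event 3 (sale 8): sell min(8,13)=8. stock: 13 - 8 = 5. total_sold = 23
  Event 4 (adjust -7): 5 + -7 = 0 (clamped to 0)
  Event 5 (restock 17): 0 + 17 = 17
  Event 6 (sale 13): sell min(13,17)=13. stock: 17 - 13 = 4. total_sold = 36
  Event 7 (sale 10): sell min(10,4)=4. stock: 4 - 4 = 0. total_sold = 40
  Event 8 (restock 14): 0 + 14 = 14
Final: stock = 14, total_sold = 40

Answer: 40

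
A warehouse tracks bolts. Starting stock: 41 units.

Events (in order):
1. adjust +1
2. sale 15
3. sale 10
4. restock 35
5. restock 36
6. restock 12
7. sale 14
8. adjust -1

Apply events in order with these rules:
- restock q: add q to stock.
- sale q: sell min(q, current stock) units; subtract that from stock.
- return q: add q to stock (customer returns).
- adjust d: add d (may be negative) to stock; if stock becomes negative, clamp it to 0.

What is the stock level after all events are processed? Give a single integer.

Answer: 85

Derivation:
Processing events:
Start: stock = 41
  Event 1 (adjust +1): 41 + 1 = 42
  Event 2 (sale 15): sell min(15,42)=15. stock: 42 - 15 = 27. total_sold = 15
  Event 3 (sale 10): sell min(10,27)=10. stock: 27 - 10 = 17. total_sold = 25
  Event 4 (restock 35): 17 + 35 = 52
  Event 5 (restock 36): 52 + 36 = 88
  Event 6 (restock 12): 88 + 12 = 100
  Event 7 (sale 14): sell min(14,100)=14. stock: 100 - 14 = 86. total_sold = 39
  Event 8 (adjust -1): 86 + -1 = 85
Final: stock = 85, total_sold = 39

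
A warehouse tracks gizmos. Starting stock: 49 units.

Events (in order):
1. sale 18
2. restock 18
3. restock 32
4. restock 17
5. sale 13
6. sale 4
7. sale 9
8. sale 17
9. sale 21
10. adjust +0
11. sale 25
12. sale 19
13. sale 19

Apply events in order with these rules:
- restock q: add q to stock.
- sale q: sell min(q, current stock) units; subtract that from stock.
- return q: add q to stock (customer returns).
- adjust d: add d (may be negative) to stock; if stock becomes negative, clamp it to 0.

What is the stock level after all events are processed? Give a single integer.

Answer: 0

Derivation:
Processing events:
Start: stock = 49
  Event 1 (sale 18): sell min(18,49)=18. stock: 49 - 18 = 31. total_sold = 18
  Event 2 (restock 18): 31 + 18 = 49
  Event 3 (restock 32): 49 + 32 = 81
  Event 4 (restock 17): 81 + 17 = 98
  Event 5 (sale 13): sell min(13,98)=13. stock: 98 - 13 = 85. total_sold = 31
  Event 6 (sale 4): sell min(4,85)=4. stock: 85 - 4 = 81. total_sold = 35
  Event 7 (sale 9): sell min(9,81)=9. stock: 81 - 9 = 72. total_sold = 44
  Event 8 (sale 17): sell min(17,72)=17. stock: 72 - 17 = 55. total_sold = 61
  Event 9 (sale 21): sell min(21,55)=21. stock: 55 - 21 = 34. total_sold = 82
  Event 10 (adjust +0): 34 + 0 = 34
  Event 11 (sale 25): sell min(25,34)=25. stock: 34 - 25 = 9. total_sold = 107
  Event 12 (sale 19): sell min(19,9)=9. stock: 9 - 9 = 0. total_sold = 116
  Event 13 (sale 19): sell min(19,0)=0. stock: 0 - 0 = 0. total_sold = 116
Final: stock = 0, total_sold = 116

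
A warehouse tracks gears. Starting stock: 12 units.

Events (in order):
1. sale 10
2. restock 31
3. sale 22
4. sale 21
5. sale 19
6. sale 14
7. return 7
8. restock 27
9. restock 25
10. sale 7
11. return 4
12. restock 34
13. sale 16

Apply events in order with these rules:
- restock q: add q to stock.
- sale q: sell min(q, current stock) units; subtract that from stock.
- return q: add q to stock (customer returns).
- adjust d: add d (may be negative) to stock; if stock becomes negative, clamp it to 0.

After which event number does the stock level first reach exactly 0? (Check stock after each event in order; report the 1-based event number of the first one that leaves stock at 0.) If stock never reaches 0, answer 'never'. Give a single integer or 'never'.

Answer: 4

Derivation:
Processing events:
Start: stock = 12
  Event 1 (sale 10): sell min(10,12)=10. stock: 12 - 10 = 2. total_sold = 10
  Event 2 (restock 31): 2 + 31 = 33
  Event 3 (sale 22): sell min(22,33)=22. stock: 33 - 22 = 11. total_sold = 32
  Event 4 (sale 21): sell min(21,11)=11. stock: 11 - 11 = 0. total_sold = 43
  Event 5 (sale 19): sell min(19,0)=0. stock: 0 - 0 = 0. total_sold = 43
  Event 6 (sale 14): sell min(14,0)=0. stock: 0 - 0 = 0. total_sold = 43
  Event 7 (return 7): 0 + 7 = 7
  Event 8 (restock 27): 7 + 27 = 34
  Event 9 (restock 25): 34 + 25 = 59
  Event 10 (sale 7): sell min(7,59)=7. stock: 59 - 7 = 52. total_sold = 50
  Event 11 (return 4): 52 + 4 = 56
  Event 12 (restock 34): 56 + 34 = 90
  Event 13 (sale 16): sell min(16,90)=16. stock: 90 - 16 = 74. total_sold = 66
Final: stock = 74, total_sold = 66

First zero at event 4.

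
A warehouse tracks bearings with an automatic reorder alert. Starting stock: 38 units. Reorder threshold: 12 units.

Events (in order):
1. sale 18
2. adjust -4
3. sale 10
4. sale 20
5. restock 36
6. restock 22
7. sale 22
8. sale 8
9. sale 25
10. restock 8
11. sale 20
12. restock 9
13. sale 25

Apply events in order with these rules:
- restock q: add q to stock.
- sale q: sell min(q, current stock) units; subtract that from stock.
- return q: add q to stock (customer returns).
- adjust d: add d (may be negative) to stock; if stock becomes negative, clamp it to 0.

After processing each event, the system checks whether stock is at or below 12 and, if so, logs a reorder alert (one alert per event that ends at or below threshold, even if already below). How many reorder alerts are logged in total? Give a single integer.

Processing events:
Start: stock = 38
  Event 1 (sale 18): sell min(18,38)=18. stock: 38 - 18 = 20. total_sold = 18
  Event 2 (adjust -4): 20 + -4 = 16
  Event 3 (sale 10): sell min(10,16)=10. stock: 16 - 10 = 6. total_sold = 28
  Event 4 (sale 20): sell min(20,6)=6. stock: 6 - 6 = 0. total_sold = 34
  Event 5 (restock 36): 0 + 36 = 36
  Event 6 (restock 22): 36 + 22 = 58
  Event 7 (sale 22): sell min(22,58)=22. stock: 58 - 22 = 36. total_sold = 56
  Event 8 (sale 8): sell min(8,36)=8. stock: 36 - 8 = 28. total_sold = 64
  Event 9 (sale 25): sell min(25,28)=25. stock: 28 - 25 = 3. total_sold = 89
  Event 10 (restock 8): 3 + 8 = 11
  Event 11 (sale 20): sell min(20,11)=11. stock: 11 - 11 = 0. total_sold = 100
  Event 12 (restock 9): 0 + 9 = 9
  Event 13 (sale 25): sell min(25,9)=9. stock: 9 - 9 = 0. total_sold = 109
Final: stock = 0, total_sold = 109

Checking against threshold 12:
  After event 1: stock=20 > 12
  After event 2: stock=16 > 12
  After event 3: stock=6 <= 12 -> ALERT
  After event 4: stock=0 <= 12 -> ALERT
  After event 5: stock=36 > 12
  After event 6: stock=58 > 12
  After event 7: stock=36 > 12
  After event 8: stock=28 > 12
  After event 9: stock=3 <= 12 -> ALERT
  After event 10: stock=11 <= 12 -> ALERT
  After event 11: stock=0 <= 12 -> ALERT
  After event 12: stock=9 <= 12 -> ALERT
  After event 13: stock=0 <= 12 -> ALERT
Alert events: [3, 4, 9, 10, 11, 12, 13]. Count = 7

Answer: 7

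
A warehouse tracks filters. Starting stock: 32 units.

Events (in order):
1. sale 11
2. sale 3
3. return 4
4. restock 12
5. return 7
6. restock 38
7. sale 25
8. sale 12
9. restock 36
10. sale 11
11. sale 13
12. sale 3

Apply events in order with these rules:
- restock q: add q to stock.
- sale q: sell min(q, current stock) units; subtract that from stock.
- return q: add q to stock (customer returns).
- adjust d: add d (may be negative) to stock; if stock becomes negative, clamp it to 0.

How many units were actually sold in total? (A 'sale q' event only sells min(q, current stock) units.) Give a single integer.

Answer: 78

Derivation:
Processing events:
Start: stock = 32
  Event 1 (sale 11): sell min(11,32)=11. stock: 32 - 11 = 21. total_sold = 11
  Event 2 (sale 3): sell min(3,21)=3. stock: 21 - 3 = 18. total_sold = 14
  Event 3 (return 4): 18 + 4 = 22
  Event 4 (restock 12): 22 + 12 = 34
  Event 5 (return 7): 34 + 7 = 41
  Event 6 (restock 38): 41 + 38 = 79
  Event 7 (sale 25): sell min(25,79)=25. stock: 79 - 25 = 54. total_sold = 39
  Event 8 (sale 12): sell min(12,54)=12. stock: 54 - 12 = 42. total_sold = 51
  Event 9 (restock 36): 42 + 36 = 78
  Event 10 (sale 11): sell min(11,78)=11. stock: 78 - 11 = 67. total_sold = 62
  Event 11 (sale 13): sell min(13,67)=13. stock: 67 - 13 = 54. total_sold = 75
  Event 12 (sale 3): sell min(3,54)=3. stock: 54 - 3 = 51. total_sold = 78
Final: stock = 51, total_sold = 78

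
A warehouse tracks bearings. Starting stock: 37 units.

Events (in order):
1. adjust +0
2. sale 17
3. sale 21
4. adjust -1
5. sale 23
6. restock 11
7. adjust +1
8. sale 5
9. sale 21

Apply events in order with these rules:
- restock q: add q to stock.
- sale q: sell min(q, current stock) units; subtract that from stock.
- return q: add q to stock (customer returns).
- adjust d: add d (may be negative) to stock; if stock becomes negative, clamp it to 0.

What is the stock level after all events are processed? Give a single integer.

Processing events:
Start: stock = 37
  Event 1 (adjust +0): 37 + 0 = 37
  Event 2 (sale 17): sell min(17,37)=17. stock: 37 - 17 = 20. total_sold = 17
  Event 3 (sale 21): sell min(21,20)=20. stock: 20 - 20 = 0. total_sold = 37
  Event 4 (adjust -1): 0 + -1 = 0 (clamped to 0)
  Event 5 (sale 23): sell min(23,0)=0. stock: 0 - 0 = 0. total_sold = 37
  Event 6 (restock 11): 0 + 11 = 11
  Event 7 (adjust +1): 11 + 1 = 12
  Event 8 (sale 5): sell min(5,12)=5. stock: 12 - 5 = 7. total_sold = 42
  Event 9 (sale 21): sell min(21,7)=7. stock: 7 - 7 = 0. total_sold = 49
Final: stock = 0, total_sold = 49

Answer: 0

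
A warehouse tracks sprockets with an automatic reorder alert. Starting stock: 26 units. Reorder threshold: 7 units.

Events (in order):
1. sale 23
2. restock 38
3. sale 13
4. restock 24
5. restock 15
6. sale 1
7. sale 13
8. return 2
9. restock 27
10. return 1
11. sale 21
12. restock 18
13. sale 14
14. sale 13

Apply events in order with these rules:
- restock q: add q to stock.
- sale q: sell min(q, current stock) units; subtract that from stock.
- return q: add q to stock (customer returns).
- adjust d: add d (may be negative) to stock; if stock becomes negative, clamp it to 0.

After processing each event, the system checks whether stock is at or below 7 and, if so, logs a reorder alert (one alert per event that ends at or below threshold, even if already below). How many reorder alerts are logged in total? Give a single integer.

Processing events:
Start: stock = 26
  Event 1 (sale 23): sell min(23,26)=23. stock: 26 - 23 = 3. total_sold = 23
  Event 2 (restock 38): 3 + 38 = 41
  Event 3 (sale 13): sell min(13,41)=13. stock: 41 - 13 = 28. total_sold = 36
  Event 4 (restock 24): 28 + 24 = 52
  Event 5 (restock 15): 52 + 15 = 67
  Event 6 (sale 1): sell min(1,67)=1. stock: 67 - 1 = 66. total_sold = 37
  Event 7 (sale 13): sell min(13,66)=13. stock: 66 - 13 = 53. total_sold = 50
  Event 8 (return 2): 53 + 2 = 55
  Event 9 (restock 27): 55 + 27 = 82
  Event 10 (return 1): 82 + 1 = 83
  Event 11 (sale 21): sell min(21,83)=21. stock: 83 - 21 = 62. total_sold = 71
  Event 12 (restock 18): 62 + 18 = 80
  Event 13 (sale 14): sell min(14,80)=14. stock: 80 - 14 = 66. total_sold = 85
  Event 14 (sale 13): sell min(13,66)=13. stock: 66 - 13 = 53. total_sold = 98
Final: stock = 53, total_sold = 98

Checking against threshold 7:
  After event 1: stock=3 <= 7 -> ALERT
  After event 2: stock=41 > 7
  After event 3: stock=28 > 7
  After event 4: stock=52 > 7
  After event 5: stock=67 > 7
  After event 6: stock=66 > 7
  After event 7: stock=53 > 7
  After event 8: stock=55 > 7
  After event 9: stock=82 > 7
  After event 10: stock=83 > 7
  After event 11: stock=62 > 7
  After event 12: stock=80 > 7
  After event 13: stock=66 > 7
  After event 14: stock=53 > 7
Alert events: [1]. Count = 1

Answer: 1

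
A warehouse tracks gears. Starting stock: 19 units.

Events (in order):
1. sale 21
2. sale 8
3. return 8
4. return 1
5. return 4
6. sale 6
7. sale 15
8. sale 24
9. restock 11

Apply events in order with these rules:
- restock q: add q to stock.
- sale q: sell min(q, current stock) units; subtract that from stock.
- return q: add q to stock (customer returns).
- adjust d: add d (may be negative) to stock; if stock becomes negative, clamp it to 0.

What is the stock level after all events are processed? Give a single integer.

Processing events:
Start: stock = 19
  Event 1 (sale 21): sell min(21,19)=19. stock: 19 - 19 = 0. total_sold = 19
  Event 2 (sale 8): sell min(8,0)=0. stock: 0 - 0 = 0. total_sold = 19
  Event 3 (return 8): 0 + 8 = 8
  Event 4 (return 1): 8 + 1 = 9
  Event 5 (return 4): 9 + 4 = 13
  Event 6 (sale 6): sell min(6,13)=6. stock: 13 - 6 = 7. total_sold = 25
  Event 7 (sale 15): sell min(15,7)=7. stock: 7 - 7 = 0. total_sold = 32
  Event 8 (sale 24): sell min(24,0)=0. stock: 0 - 0 = 0. total_sold = 32
  Event 9 (restock 11): 0 + 11 = 11
Final: stock = 11, total_sold = 32

Answer: 11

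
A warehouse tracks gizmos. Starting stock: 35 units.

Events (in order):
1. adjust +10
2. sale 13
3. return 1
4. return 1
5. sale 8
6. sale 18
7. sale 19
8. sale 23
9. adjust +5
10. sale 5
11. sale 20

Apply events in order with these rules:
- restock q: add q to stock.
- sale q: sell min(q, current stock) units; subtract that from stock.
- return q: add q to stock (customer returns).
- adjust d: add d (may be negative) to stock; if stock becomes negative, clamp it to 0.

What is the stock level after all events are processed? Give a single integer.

Answer: 0

Derivation:
Processing events:
Start: stock = 35
  Event 1 (adjust +10): 35 + 10 = 45
  Event 2 (sale 13): sell min(13,45)=13. stock: 45 - 13 = 32. total_sold = 13
  Event 3 (return 1): 32 + 1 = 33
  Event 4 (return 1): 33 + 1 = 34
  Event 5 (sale 8): sell min(8,34)=8. stock: 34 - 8 = 26. total_sold = 21
  Event 6 (sale 18): sell min(18,26)=18. stock: 26 - 18 = 8. total_sold = 39
  Event 7 (sale 19): sell min(19,8)=8. stock: 8 - 8 = 0. total_sold = 47
  Event 8 (sale 23): sell min(23,0)=0. stock: 0 - 0 = 0. total_sold = 47
  Event 9 (adjust +5): 0 + 5 = 5
  Event 10 (sale 5): sell min(5,5)=5. stock: 5 - 5 = 0. total_sold = 52
  Event 11 (sale 20): sell min(20,0)=0. stock: 0 - 0 = 0. total_sold = 52
Final: stock = 0, total_sold = 52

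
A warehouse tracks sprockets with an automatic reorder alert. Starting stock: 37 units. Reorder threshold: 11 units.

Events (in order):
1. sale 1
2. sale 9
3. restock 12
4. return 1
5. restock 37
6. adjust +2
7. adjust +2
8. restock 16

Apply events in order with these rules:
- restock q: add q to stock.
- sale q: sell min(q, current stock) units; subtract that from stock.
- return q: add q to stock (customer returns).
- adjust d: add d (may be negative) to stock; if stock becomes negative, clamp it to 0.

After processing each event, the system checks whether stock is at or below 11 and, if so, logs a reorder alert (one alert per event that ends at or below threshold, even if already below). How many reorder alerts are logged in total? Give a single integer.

Processing events:
Start: stock = 37
  Event 1 (sale 1): sell min(1,37)=1. stock: 37 - 1 = 36. total_sold = 1
  Event 2 (sale 9): sell min(9,36)=9. stock: 36 - 9 = 27. total_sold = 10
  Event 3 (restock 12): 27 + 12 = 39
  Event 4 (return 1): 39 + 1 = 40
  Event 5 (restock 37): 40 + 37 = 77
  Event 6 (adjust +2): 77 + 2 = 79
  Event 7 (adjust +2): 79 + 2 = 81
  Event 8 (restock 16): 81 + 16 = 97
Final: stock = 97, total_sold = 10

Checking against threshold 11:
  After event 1: stock=36 > 11
  After event 2: stock=27 > 11
  After event 3: stock=39 > 11
  After event 4: stock=40 > 11
  After event 5: stock=77 > 11
  After event 6: stock=79 > 11
  After event 7: stock=81 > 11
  After event 8: stock=97 > 11
Alert events: []. Count = 0

Answer: 0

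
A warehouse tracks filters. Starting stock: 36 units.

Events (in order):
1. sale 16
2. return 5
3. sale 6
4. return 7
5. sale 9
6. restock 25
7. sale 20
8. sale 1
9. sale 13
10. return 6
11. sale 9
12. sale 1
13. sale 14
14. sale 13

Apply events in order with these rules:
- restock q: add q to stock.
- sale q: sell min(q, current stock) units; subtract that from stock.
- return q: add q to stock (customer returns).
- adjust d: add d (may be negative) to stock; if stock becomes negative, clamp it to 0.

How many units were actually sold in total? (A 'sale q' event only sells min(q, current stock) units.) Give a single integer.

Answer: 79

Derivation:
Processing events:
Start: stock = 36
  Event 1 (sale 16): sell min(16,36)=16. stock: 36 - 16 = 20. total_sold = 16
  Event 2 (return 5): 20 + 5 = 25
  Event 3 (sale 6): sell min(6,25)=6. stock: 25 - 6 = 19. total_sold = 22
  Event 4 (return 7): 19 + 7 = 26
  Event 5 (sale 9): sell min(9,26)=9. stock: 26 - 9 = 17. total_sold = 31
  Event 6 (restock 25): 17 + 25 = 42
  Event 7 (sale 20): sell min(20,42)=20. stock: 42 - 20 = 22. total_sold = 51
  Event 8 (sale 1): sell min(1,22)=1. stock: 22 - 1 = 21. total_sold = 52
  Event 9 (sale 13): sell min(13,21)=13. stock: 21 - 13 = 8. total_sold = 65
  Event 10 (return 6): 8 + 6 = 14
  Event 11 (sale 9): sell min(9,14)=9. stock: 14 - 9 = 5. total_sold = 74
  Event 12 (sale 1): sell min(1,5)=1. stock: 5 - 1 = 4. total_sold = 75
  Event 13 (sale 14): sell min(14,4)=4. stock: 4 - 4 = 0. total_sold = 79
  Event 14 (sale 13): sell min(13,0)=0. stock: 0 - 0 = 0. total_sold = 79
Final: stock = 0, total_sold = 79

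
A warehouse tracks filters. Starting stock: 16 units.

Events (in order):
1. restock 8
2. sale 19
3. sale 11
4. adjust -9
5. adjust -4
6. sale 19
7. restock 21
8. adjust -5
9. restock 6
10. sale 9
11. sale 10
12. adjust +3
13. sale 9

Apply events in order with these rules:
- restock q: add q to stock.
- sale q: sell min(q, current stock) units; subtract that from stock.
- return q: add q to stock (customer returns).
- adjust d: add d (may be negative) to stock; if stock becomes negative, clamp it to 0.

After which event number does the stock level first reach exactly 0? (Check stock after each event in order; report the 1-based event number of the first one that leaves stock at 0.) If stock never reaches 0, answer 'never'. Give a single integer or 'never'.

Answer: 3

Derivation:
Processing events:
Start: stock = 16
  Event 1 (restock 8): 16 + 8 = 24
  Event 2 (sale 19): sell min(19,24)=19. stock: 24 - 19 = 5. total_sold = 19
  Event 3 (sale 11): sell min(11,5)=5. stock: 5 - 5 = 0. total_sold = 24
  Event 4 (adjust -9): 0 + -9 = 0 (clamped to 0)
  Event 5 (adjust -4): 0 + -4 = 0 (clamped to 0)
  Event 6 (sale 19): sell min(19,0)=0. stock: 0 - 0 = 0. total_sold = 24
  Event 7 (restock 21): 0 + 21 = 21
  Event 8 (adjust -5): 21 + -5 = 16
  Event 9 (restock 6): 16 + 6 = 22
  Event 10 (sale 9): sell min(9,22)=9. stock: 22 - 9 = 13. total_sold = 33
  Event 11 (sale 10): sell min(10,13)=10. stock: 13 - 10 = 3. total_sold = 43
  Event 12 (adjust +3): 3 + 3 = 6
  Event 13 (sale 9): sell min(9,6)=6. stock: 6 - 6 = 0. total_sold = 49
Final: stock = 0, total_sold = 49

First zero at event 3.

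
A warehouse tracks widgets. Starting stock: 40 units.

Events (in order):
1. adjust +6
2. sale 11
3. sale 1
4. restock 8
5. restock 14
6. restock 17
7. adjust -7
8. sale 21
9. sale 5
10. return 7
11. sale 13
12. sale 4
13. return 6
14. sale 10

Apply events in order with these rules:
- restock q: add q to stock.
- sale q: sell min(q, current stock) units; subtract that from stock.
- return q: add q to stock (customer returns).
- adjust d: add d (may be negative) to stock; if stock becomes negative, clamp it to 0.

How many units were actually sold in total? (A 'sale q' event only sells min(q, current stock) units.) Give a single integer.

Processing events:
Start: stock = 40
  Event 1 (adjust +6): 40 + 6 = 46
  Event 2 (sale 11): sell min(11,46)=11. stock: 46 - 11 = 35. total_sold = 11
  Event 3 (sale 1): sell min(1,35)=1. stock: 35 - 1 = 34. total_sold = 12
  Event 4 (restock 8): 34 + 8 = 42
  Event 5 (restock 14): 42 + 14 = 56
  Event 6 (restock 17): 56 + 17 = 73
  Event 7 (adjust -7): 73 + -7 = 66
  Event 8 (sale 21): sell min(21,66)=21. stock: 66 - 21 = 45. total_sold = 33
  Event 9 (sale 5): sell min(5,45)=5. stock: 45 - 5 = 40. total_sold = 38
  Event 10 (return 7): 40 + 7 = 47
  Event 11 (sale 13): sell min(13,47)=13. stock: 47 - 13 = 34. total_sold = 51
  Event 12 (sale 4): sell min(4,34)=4. stock: 34 - 4 = 30. total_sold = 55
  Event 13 (return 6): 30 + 6 = 36
  Event 14 (sale 10): sell min(10,36)=10. stock: 36 - 10 = 26. total_sold = 65
Final: stock = 26, total_sold = 65

Answer: 65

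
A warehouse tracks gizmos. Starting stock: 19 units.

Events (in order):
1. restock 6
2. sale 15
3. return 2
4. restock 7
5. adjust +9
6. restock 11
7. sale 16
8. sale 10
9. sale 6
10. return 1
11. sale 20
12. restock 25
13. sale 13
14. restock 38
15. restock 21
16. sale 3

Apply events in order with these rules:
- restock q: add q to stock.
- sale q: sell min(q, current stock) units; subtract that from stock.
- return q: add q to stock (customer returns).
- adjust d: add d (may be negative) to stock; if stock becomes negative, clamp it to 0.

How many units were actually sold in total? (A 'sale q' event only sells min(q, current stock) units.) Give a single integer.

Processing events:
Start: stock = 19
  Event 1 (restock 6): 19 + 6 = 25
  Event 2 (sale 15): sell min(15,25)=15. stock: 25 - 15 = 10. total_sold = 15
  Event 3 (return 2): 10 + 2 = 12
  Event 4 (restock 7): 12 + 7 = 19
  Event 5 (adjust +9): 19 + 9 = 28
  Event 6 (restock 11): 28 + 11 = 39
  Event 7 (sale 16): sell min(16,39)=16. stock: 39 - 16 = 23. total_sold = 31
  Event 8 (sale 10): sell min(10,23)=10. stock: 23 - 10 = 13. total_sold = 41
  Event 9 (sale 6): sell min(6,13)=6. stock: 13 - 6 = 7. total_sold = 47
  Event 10 (return 1): 7 + 1 = 8
  Event 11 (sale 20): sell min(20,8)=8. stock: 8 - 8 = 0. total_sold = 55
  Event 12 (restock 25): 0 + 25 = 25
  Event 13 (sale 13): sell min(13,25)=13. stock: 25 - 13 = 12. total_sold = 68
  Event 14 (restock 38): 12 + 38 = 50
  Event 15 (restock 21): 50 + 21 = 71
  Event 16 (sale 3): sell min(3,71)=3. stock: 71 - 3 = 68. total_sold = 71
Final: stock = 68, total_sold = 71

Answer: 71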